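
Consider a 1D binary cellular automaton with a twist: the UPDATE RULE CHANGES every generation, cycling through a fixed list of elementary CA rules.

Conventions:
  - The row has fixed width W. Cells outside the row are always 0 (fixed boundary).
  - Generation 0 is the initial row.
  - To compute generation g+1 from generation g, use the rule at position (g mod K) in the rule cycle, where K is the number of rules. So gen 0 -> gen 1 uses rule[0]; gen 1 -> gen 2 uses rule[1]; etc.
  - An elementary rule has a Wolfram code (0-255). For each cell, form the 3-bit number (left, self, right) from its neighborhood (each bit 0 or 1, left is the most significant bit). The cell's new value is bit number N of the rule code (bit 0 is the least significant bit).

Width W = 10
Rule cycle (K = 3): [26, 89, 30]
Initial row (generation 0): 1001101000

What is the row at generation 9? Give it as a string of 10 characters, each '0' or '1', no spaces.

Gen 0: 1001101000
Gen 1 (rule 26): 0111000100
Gen 2 (rule 89): 0101110011
Gen 3 (rule 30): 1101001110
Gen 4 (rule 26): 1000111001
Gen 5 (rule 89): 0110101100
Gen 6 (rule 30): 1100101010
Gen 7 (rule 26): 1011000001
Gen 8 (rule 89): 0011111100
Gen 9 (rule 30): 0110000010

Answer: 0110000010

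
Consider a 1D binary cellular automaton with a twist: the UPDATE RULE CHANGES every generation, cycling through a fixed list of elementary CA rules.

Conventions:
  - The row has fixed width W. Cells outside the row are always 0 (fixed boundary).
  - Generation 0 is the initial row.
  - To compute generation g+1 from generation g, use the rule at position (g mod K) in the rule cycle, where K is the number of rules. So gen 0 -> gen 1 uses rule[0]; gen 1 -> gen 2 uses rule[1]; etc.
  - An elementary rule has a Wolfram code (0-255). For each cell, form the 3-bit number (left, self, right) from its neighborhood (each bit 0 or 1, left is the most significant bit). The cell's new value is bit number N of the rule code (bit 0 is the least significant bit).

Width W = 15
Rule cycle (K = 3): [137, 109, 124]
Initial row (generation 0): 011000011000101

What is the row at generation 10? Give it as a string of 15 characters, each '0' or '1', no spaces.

Gen 0: 011000011000101
Gen 1 (rule 137): 010011010010000
Gen 2 (rule 109): 010011110010111
Gen 3 (rule 124): 011010011011101
Gen 4 (rule 137): 010000010011000
Gen 5 (rule 109): 010111010011011
Gen 6 (rule 124): 011101111011111
Gen 7 (rule 137): 011001110011110
Gen 8 (rule 109): 011001010010010
Gen 9 (rule 124): 011101111011011
Gen 10 (rule 137): 011001110010010

Answer: 011001110010010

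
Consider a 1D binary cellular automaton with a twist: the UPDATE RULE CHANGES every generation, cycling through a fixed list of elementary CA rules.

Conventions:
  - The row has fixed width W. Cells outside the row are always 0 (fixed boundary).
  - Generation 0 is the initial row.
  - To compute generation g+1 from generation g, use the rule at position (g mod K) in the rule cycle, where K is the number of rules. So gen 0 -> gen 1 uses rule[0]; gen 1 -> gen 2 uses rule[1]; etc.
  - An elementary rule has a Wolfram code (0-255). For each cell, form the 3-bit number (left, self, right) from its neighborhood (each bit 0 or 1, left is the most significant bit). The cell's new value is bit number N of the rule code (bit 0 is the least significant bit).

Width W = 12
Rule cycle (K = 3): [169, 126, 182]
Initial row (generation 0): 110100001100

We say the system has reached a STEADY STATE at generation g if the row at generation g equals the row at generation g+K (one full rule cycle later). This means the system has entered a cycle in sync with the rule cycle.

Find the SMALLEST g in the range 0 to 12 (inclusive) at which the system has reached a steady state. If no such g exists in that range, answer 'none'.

Answer: none

Derivation:
Gen 0: 110100001100
Gen 1 (rule 169): 101001101001
Gen 2 (rule 126): 111111111111
Gen 3 (rule 182): 011111111110
Gen 4 (rule 169): 011111111100
Gen 5 (rule 126): 110000000110
Gen 6 (rule 182): 001000001001
Gen 7 (rule 169): 100011100000
Gen 8 (rule 126): 110110110000
Gen 9 (rule 182): 001001001000
Gen 10 (rule 169): 100000000011
Gen 11 (rule 126): 110000000111
Gen 12 (rule 182): 001000001010
Gen 13 (rule 169): 100011100100
Gen 14 (rule 126): 110110111110
Gen 15 (rule 182): 001001011101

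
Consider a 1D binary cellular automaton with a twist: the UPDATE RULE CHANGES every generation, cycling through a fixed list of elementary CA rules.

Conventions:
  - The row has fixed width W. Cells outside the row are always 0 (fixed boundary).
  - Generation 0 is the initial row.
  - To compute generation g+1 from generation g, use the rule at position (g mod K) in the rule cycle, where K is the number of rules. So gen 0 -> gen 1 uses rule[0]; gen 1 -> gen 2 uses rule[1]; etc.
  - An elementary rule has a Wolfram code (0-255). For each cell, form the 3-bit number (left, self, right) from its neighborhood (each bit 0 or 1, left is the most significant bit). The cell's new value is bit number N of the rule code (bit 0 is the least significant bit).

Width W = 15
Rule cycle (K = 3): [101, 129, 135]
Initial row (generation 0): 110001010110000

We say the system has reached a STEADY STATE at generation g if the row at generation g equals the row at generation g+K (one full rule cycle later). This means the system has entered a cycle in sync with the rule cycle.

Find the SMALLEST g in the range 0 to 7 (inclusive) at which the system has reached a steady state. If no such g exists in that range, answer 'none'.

Gen 0: 110001010110000
Gen 1 (rule 101): 010101111010111
Gen 2 (rule 129): 000000110000010
Gen 3 (rule 135): 111111000111110
Gen 4 (rule 101): 000001010000010
Gen 5 (rule 129): 111100000111000
Gen 6 (rule 135): 011001111010011
Gen 7 (rule 101): 001000001110001
Gen 8 (rule 129): 100011100100100
Gen 9 (rule 135): 101101001101101
Gen 10 (rule 101): 110111000110111

Answer: none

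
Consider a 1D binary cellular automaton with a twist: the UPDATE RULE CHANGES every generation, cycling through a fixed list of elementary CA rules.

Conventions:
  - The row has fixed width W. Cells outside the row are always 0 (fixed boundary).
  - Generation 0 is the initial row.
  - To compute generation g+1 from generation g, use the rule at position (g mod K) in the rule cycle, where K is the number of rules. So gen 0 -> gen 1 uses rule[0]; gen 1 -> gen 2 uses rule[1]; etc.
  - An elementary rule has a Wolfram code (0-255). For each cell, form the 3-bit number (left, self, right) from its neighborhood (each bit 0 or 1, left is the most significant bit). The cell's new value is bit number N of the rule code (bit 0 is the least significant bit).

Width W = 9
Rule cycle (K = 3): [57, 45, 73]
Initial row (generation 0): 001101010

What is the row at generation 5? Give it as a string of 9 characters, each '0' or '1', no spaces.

Gen 0: 001101010
Gen 1 (rule 57): 101010101
Gen 2 (rule 45): 111111111
Gen 3 (rule 73): 100000001
Gen 4 (rule 57): 011111100
Gen 5 (rule 45): 010000001

Answer: 010000001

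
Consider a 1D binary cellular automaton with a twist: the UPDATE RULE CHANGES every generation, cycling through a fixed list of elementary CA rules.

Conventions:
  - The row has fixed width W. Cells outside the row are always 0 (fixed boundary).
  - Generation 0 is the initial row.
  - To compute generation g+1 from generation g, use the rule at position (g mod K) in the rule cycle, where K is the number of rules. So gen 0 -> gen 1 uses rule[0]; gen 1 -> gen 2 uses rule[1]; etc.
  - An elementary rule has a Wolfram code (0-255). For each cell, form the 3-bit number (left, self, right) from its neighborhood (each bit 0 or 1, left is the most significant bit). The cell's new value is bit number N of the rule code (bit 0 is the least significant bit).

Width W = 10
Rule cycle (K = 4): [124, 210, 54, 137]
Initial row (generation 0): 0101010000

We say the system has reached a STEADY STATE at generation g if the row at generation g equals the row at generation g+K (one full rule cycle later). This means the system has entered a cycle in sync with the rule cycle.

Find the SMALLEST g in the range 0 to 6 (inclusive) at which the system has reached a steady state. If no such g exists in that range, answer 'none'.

Answer: none

Derivation:
Gen 0: 0101010000
Gen 1 (rule 124): 0111111000
Gen 2 (rule 210): 1011111100
Gen 3 (rule 54): 1100000010
Gen 4 (rule 137): 1001111000
Gen 5 (rule 124): 1101001100
Gen 6 (rule 210): 0100110110
Gen 7 (rule 54): 1111001001
Gen 8 (rule 137): 1110000000
Gen 9 (rule 124): 1011000000
Gen 10 (rule 210): 0001100000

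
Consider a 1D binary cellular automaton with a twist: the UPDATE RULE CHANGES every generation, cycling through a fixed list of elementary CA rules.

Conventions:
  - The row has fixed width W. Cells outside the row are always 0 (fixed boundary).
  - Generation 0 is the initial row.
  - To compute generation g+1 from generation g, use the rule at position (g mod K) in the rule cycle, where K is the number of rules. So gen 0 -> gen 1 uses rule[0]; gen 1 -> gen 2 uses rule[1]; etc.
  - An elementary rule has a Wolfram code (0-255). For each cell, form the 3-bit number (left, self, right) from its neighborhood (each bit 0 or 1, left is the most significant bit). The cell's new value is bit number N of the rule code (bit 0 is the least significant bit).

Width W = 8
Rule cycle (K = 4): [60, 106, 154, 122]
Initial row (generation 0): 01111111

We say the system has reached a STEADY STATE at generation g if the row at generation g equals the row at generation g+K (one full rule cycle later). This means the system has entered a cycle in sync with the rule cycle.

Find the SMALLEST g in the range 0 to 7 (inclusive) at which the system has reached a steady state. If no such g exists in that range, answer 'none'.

Gen 0: 01111111
Gen 1 (rule 60): 01000000
Gen 2 (rule 106): 10000000
Gen 3 (rule 154): 01000000
Gen 4 (rule 122): 10100000
Gen 5 (rule 60): 11110000
Gen 6 (rule 106): 10010000
Gen 7 (rule 154): 01101000
Gen 8 (rule 122): 11110100
Gen 9 (rule 60): 10001110
Gen 10 (rule 106): 00011010
Gen 11 (rule 154): 00110001

Answer: none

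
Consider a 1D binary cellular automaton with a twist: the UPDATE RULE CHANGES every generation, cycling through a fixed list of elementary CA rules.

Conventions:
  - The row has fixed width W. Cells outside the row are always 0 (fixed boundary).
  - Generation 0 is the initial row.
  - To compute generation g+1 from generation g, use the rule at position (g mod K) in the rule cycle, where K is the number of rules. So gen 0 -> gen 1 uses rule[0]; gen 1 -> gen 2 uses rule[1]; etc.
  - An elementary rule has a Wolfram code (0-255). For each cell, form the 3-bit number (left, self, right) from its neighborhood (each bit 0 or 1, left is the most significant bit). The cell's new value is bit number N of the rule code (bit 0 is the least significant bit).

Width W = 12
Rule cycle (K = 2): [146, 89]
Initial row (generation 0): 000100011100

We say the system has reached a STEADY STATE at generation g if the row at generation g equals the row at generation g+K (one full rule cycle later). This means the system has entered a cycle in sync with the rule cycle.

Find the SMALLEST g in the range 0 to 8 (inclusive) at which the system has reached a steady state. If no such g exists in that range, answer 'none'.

Answer: none

Derivation:
Gen 0: 000100011100
Gen 1 (rule 146): 001010101010
Gen 2 (rule 89): 100000000001
Gen 3 (rule 146): 010000000010
Gen 4 (rule 89): 001111111001
Gen 5 (rule 146): 010111110110
Gen 6 (rule 89): 000100010111
Gen 7 (rule 146): 001010100010
Gen 8 (rule 89): 100000011001
Gen 9 (rule 146): 010000100110
Gen 10 (rule 89): 001110010111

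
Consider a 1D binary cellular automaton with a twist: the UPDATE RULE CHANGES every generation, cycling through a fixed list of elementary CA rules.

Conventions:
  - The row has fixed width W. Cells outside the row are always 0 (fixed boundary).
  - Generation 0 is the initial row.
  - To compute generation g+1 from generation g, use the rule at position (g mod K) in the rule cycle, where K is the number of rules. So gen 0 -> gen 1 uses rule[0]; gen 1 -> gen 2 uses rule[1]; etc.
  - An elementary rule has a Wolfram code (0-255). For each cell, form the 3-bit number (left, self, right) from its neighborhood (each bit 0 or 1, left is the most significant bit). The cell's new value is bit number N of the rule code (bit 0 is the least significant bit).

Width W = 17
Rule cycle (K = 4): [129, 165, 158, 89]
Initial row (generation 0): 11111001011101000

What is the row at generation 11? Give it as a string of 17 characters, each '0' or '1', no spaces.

Answer: 10110011111111110

Derivation:
Gen 0: 11111001011101000
Gen 1 (rule 129): 01110000001000011
Gen 2 (rule 165): 00100111101011000
Gen 3 (rule 158): 01111111001010100
Gen 4 (rule 89): 01000001100000011
Gen 5 (rule 129): 00011100001111000
Gen 6 (rule 165): 11001001100110011
Gen 7 (rule 158): 10111111011101110
Gen 8 (rule 89): 00100001010101011
Gen 9 (rule 129): 10001100000000000
Gen 10 (rule 165): 10100001111111111
Gen 11 (rule 158): 10110011111111110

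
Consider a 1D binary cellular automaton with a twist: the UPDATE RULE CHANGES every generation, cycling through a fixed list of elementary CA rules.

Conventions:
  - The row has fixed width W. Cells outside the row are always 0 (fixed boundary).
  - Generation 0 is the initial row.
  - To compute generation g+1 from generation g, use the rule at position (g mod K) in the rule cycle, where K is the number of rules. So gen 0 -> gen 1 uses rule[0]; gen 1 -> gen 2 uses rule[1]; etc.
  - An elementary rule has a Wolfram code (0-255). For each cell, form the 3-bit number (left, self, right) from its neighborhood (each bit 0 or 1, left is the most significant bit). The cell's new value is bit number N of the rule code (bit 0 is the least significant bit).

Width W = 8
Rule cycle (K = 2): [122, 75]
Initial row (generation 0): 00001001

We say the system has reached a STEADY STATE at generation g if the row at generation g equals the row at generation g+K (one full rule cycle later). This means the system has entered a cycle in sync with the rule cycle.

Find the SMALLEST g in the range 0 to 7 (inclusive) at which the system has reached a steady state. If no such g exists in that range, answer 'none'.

Answer: none

Derivation:
Gen 0: 00001001
Gen 1 (rule 122): 00010110
Gen 2 (rule 75): 11100110
Gen 3 (rule 122): 10111111
Gen 4 (rule 75): 00100001
Gen 5 (rule 122): 01010010
Gen 6 (rule 75): 10000100
Gen 7 (rule 122): 01001010
Gen 8 (rule 75): 10010000
Gen 9 (rule 122): 01101000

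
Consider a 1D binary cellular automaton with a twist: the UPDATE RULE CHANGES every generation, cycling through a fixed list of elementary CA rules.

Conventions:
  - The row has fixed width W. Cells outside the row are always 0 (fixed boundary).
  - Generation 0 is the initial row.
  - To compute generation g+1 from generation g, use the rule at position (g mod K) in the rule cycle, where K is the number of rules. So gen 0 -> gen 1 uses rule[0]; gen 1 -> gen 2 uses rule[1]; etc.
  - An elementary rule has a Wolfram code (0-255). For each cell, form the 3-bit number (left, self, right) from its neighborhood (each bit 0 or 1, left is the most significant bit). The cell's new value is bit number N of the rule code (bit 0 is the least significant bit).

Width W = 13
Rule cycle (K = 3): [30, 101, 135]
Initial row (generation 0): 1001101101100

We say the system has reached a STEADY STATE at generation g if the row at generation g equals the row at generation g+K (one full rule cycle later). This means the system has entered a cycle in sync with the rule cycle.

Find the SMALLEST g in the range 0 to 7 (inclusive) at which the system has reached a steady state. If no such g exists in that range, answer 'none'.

Gen 0: 1001101101100
Gen 1 (rule 30): 1111001001010
Gen 2 (rule 101): 0001001001110
Gen 3 (rule 135): 1111011010100
Gen 4 (rule 30): 1000010010110
Gen 5 (rule 101): 1011010011010
Gen 6 (rule 135): 1000010100010
Gen 7 (rule 30): 1100110110111
Gen 8 (rule 101): 0100011011001
Gen 9 (rule 135): 1101100000011
Gen 10 (rule 30): 1001010000110

Answer: none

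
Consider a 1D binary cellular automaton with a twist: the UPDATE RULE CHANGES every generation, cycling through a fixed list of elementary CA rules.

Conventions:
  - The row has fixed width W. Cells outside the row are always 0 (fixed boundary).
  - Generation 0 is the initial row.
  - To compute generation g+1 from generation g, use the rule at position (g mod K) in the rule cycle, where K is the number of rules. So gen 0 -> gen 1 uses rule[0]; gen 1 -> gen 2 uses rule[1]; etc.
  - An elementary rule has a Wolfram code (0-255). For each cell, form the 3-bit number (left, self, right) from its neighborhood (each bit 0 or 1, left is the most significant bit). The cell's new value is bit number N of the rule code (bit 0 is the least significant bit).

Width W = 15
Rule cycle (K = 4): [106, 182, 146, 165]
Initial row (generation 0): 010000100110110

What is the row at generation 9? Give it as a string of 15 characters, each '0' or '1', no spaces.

Answer: 110110111001010

Derivation:
Gen 0: 010000100110110
Gen 1 (rule 106): 100001001111110
Gen 2 (rule 182): 110011110111101
Gen 3 (rule 146): 001101100011000
Gen 4 (rule 165): 100010001000011
Gen 5 (rule 106): 000100010000111
Gen 6 (rule 182): 001110111001010
Gen 7 (rule 146): 010100010110001
Gen 8 (rule 165): 011101011000101
Gen 9 (rule 106): 110110111001010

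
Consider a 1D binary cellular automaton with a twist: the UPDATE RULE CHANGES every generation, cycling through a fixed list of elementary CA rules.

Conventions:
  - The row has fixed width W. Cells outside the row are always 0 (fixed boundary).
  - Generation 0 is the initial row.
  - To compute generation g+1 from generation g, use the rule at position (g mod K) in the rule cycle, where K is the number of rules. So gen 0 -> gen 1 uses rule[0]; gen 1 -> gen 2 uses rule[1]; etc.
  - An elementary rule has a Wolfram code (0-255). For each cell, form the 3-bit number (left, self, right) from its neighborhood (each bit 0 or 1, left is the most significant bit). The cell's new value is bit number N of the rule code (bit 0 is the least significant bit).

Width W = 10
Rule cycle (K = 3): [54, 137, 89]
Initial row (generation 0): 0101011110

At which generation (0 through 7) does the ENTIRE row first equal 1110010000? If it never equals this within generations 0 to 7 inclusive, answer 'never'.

Gen 0: 0101011110
Gen 1 (rule 54): 1111100001
Gen 2 (rule 137): 1111001100
Gen 3 (rule 89): 1001101111
Gen 4 (rule 54): 1110010000
Gen 5 (rule 137): 1100000111
Gen 6 (rule 89): 1111110101
Gen 7 (rule 54): 0000001111

Answer: 4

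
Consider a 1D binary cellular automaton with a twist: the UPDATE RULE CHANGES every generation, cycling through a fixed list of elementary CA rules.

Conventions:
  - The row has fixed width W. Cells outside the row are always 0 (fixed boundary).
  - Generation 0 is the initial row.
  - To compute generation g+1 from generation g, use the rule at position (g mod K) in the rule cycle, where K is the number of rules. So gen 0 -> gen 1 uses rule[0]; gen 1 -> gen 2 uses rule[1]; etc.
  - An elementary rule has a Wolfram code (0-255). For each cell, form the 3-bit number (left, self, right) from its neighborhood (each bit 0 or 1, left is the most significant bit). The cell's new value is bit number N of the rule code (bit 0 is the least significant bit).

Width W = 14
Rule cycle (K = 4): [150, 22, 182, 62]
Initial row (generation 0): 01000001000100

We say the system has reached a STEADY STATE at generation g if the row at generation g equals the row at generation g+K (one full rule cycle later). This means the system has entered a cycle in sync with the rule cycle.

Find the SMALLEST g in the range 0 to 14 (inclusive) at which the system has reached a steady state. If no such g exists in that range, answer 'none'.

Gen 0: 01000001000100
Gen 1 (rule 150): 11100011101110
Gen 2 (rule 22): 00010100000001
Gen 3 (rule 182): 00111110000011
Gen 4 (rule 62): 01100001000110
Gen 5 (rule 150): 10010011101001
Gen 6 (rule 22): 11111100001111
Gen 7 (rule 182): 01111010010110
Gen 8 (rule 62): 11000111111101
Gen 9 (rule 150): 00101011111001
Gen 10 (rule 22): 01101000000111
Gen 11 (rule 182): 10011100001010
Gen 12 (rule 62): 11110010011111
Gen 13 (rule 150): 01101111101110
Gen 14 (rule 22): 10000000000001
Gen 15 (rule 182): 11000000000011
Gen 16 (rule 62): 10100000000110
Gen 17 (rule 150): 10110000001001
Gen 18 (rule 22): 10001000011111

Answer: none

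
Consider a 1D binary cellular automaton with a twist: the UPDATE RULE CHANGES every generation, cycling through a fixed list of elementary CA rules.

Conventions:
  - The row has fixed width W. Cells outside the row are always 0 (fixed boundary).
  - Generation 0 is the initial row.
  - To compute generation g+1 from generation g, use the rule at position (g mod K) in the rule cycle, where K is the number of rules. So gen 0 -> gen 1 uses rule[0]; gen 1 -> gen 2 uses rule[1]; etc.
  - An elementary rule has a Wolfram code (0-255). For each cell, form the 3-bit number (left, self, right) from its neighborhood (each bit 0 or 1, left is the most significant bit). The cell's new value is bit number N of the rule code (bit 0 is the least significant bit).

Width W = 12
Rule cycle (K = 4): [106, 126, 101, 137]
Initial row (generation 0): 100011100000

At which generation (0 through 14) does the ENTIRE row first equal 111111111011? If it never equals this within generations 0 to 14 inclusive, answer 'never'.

Gen 0: 100011100000
Gen 1 (rule 106): 000110100000
Gen 2 (rule 126): 001111110000
Gen 3 (rule 101): 100000010111
Gen 4 (rule 137): 001111000110
Gen 5 (rule 106): 011001001110
Gen 6 (rule 126): 111111111011
Gen 7 (rule 101): 000000001101
Gen 8 (rule 137): 111111101000
Gen 9 (rule 106): 100000110000
Gen 10 (rule 126): 110001111000
Gen 11 (rule 101): 010100001011
Gen 12 (rule 137): 000001100010
Gen 13 (rule 106): 000011100100
Gen 14 (rule 126): 000110111110

Answer: 6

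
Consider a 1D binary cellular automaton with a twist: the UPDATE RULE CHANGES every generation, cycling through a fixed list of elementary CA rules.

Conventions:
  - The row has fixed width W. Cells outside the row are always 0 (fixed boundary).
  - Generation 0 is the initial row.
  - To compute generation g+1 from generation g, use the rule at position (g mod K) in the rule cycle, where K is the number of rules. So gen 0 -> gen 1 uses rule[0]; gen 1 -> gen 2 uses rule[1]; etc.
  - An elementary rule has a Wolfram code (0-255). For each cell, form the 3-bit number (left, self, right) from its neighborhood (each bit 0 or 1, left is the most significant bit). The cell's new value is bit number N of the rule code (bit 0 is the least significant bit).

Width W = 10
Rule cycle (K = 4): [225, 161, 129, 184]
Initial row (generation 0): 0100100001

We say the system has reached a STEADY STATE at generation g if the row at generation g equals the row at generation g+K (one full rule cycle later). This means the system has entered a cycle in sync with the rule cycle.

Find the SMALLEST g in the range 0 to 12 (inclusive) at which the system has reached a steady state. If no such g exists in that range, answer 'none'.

Answer: none

Derivation:
Gen 0: 0100100001
Gen 1 (rule 225): 0000001100
Gen 2 (rule 161): 1111100001
Gen 3 (rule 129): 0111001100
Gen 4 (rule 184): 0110101010
Gen 5 (rule 225): 0011010100
Gen 6 (rule 161): 1000101001
Gen 7 (rule 129): 0010000000
Gen 8 (rule 184): 0001000000
Gen 9 (rule 225): 1100011111
Gen 10 (rule 161): 0001001110
Gen 11 (rule 129): 1100000100
Gen 12 (rule 184): 1010000010
Gen 13 (rule 225): 0100111000
Gen 14 (rule 161): 0000010011
Gen 15 (rule 129): 1111000000
Gen 16 (rule 184): 1110100000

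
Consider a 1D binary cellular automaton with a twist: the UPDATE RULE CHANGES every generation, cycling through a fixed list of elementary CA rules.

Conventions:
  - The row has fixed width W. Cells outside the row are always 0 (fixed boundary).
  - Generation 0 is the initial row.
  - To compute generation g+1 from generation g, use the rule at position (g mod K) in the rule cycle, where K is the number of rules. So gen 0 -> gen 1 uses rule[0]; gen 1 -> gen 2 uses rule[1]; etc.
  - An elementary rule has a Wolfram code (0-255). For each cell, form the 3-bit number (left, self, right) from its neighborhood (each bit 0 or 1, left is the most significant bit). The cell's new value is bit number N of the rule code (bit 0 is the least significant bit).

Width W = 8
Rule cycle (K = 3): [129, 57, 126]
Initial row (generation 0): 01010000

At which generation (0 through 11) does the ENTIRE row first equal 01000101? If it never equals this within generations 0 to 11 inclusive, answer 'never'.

Answer: never

Derivation:
Gen 0: 01010000
Gen 1 (rule 129): 00000111
Gen 2 (rule 57): 11110100
Gen 3 (rule 126): 10011110
Gen 4 (rule 129): 00001100
Gen 5 (rule 57): 11101011
Gen 6 (rule 126): 10111111
Gen 7 (rule 129): 00011110
Gen 8 (rule 57): 11010001
Gen 9 (rule 126): 11111011
Gen 10 (rule 129): 01110000
Gen 11 (rule 57): 01001111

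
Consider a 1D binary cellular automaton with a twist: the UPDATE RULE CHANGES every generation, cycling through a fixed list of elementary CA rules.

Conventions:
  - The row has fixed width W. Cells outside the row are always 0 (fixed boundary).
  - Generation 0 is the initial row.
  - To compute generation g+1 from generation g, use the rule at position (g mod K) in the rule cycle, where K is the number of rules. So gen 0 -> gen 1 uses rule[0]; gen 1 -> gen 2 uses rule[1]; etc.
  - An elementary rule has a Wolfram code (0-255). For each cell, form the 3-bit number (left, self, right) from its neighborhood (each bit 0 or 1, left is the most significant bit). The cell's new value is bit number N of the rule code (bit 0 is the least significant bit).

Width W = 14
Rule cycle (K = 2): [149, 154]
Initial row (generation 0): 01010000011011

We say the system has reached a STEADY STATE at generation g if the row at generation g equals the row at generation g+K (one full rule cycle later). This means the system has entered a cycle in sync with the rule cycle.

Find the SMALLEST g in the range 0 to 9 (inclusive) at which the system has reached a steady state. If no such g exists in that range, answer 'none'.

Answer: none

Derivation:
Gen 0: 01010000011011
Gen 1 (rule 149): 01011111000000
Gen 2 (rule 154): 10011110100000
Gen 3 (rule 149): 11001100111111
Gen 4 (rule 154): 10111011111110
Gen 5 (rule 149): 10010001111101
Gen 6 (rule 154): 01101011111000
Gen 7 (rule 149): 00001001110111
Gen 8 (rule 154): 00010111100110
Gen 9 (rule 149): 11010011010001
Gen 10 (rule 154): 10001110001010
Gen 11 (rule 149): 11100101101011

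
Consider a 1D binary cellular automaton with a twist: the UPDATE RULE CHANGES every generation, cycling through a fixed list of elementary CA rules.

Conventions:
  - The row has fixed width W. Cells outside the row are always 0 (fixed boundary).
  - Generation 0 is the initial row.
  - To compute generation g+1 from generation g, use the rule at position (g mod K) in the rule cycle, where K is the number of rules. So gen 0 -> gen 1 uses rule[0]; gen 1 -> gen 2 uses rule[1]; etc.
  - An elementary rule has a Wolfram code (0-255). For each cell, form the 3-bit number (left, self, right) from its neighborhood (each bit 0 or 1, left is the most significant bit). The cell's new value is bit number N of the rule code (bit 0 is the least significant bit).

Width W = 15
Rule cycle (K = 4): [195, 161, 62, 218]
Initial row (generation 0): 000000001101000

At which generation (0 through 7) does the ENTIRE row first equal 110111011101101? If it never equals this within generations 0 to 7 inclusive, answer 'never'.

Answer: never

Derivation:
Gen 0: 000000001101000
Gen 1 (rule 195): 111111110100011
Gen 2 (rule 161): 011111101001000
Gen 3 (rule 62): 110000011111100
Gen 4 (rule 218): 111000111111110
Gen 5 (rule 195): 011011011111110
Gen 6 (rule 161): 000100101111100
Gen 7 (rule 62): 001111111000010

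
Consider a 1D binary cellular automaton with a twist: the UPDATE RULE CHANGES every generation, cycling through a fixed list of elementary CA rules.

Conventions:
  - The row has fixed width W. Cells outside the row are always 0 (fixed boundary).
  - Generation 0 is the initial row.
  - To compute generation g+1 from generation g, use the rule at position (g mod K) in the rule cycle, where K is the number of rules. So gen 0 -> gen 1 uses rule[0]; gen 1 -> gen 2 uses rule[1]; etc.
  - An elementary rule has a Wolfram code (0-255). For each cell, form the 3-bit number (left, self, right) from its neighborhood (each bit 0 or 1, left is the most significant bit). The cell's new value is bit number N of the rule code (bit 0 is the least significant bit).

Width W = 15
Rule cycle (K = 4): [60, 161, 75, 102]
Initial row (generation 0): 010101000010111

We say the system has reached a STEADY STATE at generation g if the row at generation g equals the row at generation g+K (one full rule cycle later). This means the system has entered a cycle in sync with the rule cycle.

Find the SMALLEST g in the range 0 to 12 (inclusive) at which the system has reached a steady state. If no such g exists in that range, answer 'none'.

Gen 0: 010101000010111
Gen 1 (rule 60): 011111100011100
Gen 2 (rule 161): 001111001001001
Gen 3 (rule 75): 111001010010010
Gen 4 (rule 102): 001011110110110
Gen 5 (rule 60): 001110001101101
Gen 6 (rule 161): 100100100010010
Gen 7 (rule 75): 001001001100100
Gen 8 (rule 102): 011011010101100
Gen 9 (rule 60): 010110111111010
Gen 10 (rule 161): 001001011110100
Gen 11 (rule 75): 110010010010001
Gen 12 (rule 102): 010110110110011
Gen 13 (rule 60): 011101101101010
Gen 14 (rule 161): 001010010010100
Gen 15 (rule 75): 110000100100001
Gen 16 (rule 102): 010001101100011

Answer: none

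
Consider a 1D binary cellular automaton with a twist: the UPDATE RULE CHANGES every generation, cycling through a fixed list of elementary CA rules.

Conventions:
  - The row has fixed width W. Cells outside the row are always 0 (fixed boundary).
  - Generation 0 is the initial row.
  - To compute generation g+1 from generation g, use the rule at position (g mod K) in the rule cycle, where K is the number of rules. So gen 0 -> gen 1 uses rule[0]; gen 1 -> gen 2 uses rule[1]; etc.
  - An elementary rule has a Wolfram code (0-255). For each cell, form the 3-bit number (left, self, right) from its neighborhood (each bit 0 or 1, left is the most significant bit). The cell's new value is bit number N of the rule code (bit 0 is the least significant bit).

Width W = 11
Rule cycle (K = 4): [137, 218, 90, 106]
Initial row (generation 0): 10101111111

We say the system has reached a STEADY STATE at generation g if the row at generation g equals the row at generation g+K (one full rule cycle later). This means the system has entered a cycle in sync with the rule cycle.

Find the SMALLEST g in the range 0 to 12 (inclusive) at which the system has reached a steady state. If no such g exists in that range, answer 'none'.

Answer: none

Derivation:
Gen 0: 10101111111
Gen 1 (rule 137): 00001111110
Gen 2 (rule 218): 00011111111
Gen 3 (rule 90): 00110000001
Gen 4 (rule 106): 01110000010
Gen 5 (rule 137): 01100111000
Gen 6 (rule 218): 11111111100
Gen 7 (rule 90): 10000000110
Gen 8 (rule 106): 00000001110
Gen 9 (rule 137): 11111101100
Gen 10 (rule 218): 11111101110
Gen 11 (rule 90): 10000101011
Gen 12 (rule 106): 00001010111
Gen 13 (rule 137): 11100000110
Gen 14 (rule 218): 11110001111
Gen 15 (rule 90): 10011011001
Gen 16 (rule 106): 00111111010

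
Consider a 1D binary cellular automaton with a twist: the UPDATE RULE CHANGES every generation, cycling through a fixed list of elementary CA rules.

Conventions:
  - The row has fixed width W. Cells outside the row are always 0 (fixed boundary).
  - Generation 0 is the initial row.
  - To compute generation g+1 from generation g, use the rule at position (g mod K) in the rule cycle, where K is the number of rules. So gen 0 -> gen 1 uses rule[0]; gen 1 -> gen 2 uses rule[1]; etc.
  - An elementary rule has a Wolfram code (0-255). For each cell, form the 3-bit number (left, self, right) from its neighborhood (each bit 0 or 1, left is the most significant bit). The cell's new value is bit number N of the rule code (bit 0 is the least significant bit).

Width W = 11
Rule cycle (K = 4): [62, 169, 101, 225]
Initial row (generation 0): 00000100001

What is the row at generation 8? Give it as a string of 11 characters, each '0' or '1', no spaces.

Gen 0: 00000100001
Gen 1 (rule 62): 00001110011
Gen 2 (rule 169): 11101100010
Gen 3 (rule 101): 00110101010
Gen 4 (rule 225): 10011010100
Gen 5 (rule 62): 11110111110
Gen 6 (rule 169): 11101111100
Gen 7 (rule 101): 00110000101
Gen 8 (rule 225): 10010110010

Answer: 10010110010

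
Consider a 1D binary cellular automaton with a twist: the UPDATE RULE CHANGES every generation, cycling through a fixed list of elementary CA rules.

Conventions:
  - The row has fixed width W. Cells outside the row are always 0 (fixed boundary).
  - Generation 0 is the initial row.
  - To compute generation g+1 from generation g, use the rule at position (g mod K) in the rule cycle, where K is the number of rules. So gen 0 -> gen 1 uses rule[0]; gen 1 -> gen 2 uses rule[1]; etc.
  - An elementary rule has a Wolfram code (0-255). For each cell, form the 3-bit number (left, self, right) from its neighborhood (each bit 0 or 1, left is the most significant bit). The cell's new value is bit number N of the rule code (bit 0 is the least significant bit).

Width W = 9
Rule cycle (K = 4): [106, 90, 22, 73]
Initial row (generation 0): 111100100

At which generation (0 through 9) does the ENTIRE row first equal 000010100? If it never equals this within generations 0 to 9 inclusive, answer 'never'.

Gen 0: 111100100
Gen 1 (rule 106): 100101000
Gen 2 (rule 90): 011000100
Gen 3 (rule 22): 100101110
Gen 4 (rule 73): 000001010
Gen 5 (rule 106): 000010100
Gen 6 (rule 90): 000100010
Gen 7 (rule 22): 001110111
Gen 8 (rule 73): 101010101
Gen 9 (rule 106): 010101010

Answer: 5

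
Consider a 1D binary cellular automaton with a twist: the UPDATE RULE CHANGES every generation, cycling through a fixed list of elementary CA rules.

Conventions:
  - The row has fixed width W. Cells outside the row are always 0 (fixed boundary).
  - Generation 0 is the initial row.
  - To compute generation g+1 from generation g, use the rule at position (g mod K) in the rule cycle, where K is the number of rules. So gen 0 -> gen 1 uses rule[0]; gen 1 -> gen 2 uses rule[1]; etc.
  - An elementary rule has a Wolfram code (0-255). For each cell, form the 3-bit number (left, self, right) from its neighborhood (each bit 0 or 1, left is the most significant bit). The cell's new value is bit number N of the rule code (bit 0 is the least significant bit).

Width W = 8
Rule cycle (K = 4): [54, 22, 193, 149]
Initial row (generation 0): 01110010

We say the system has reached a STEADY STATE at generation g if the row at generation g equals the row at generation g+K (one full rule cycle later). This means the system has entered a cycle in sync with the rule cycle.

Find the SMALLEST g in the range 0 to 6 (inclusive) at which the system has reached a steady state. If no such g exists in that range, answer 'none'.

Answer: 0

Derivation:
Gen 0: 01110010
Gen 1 (rule 54): 10001111
Gen 2 (rule 22): 11010000
Gen 3 (rule 193): 01000111
Gen 4 (rule 149): 01110010
Gen 5 (rule 54): 10001111
Gen 6 (rule 22): 11010000
Gen 7 (rule 193): 01000111
Gen 8 (rule 149): 01110010
Gen 9 (rule 54): 10001111
Gen 10 (rule 22): 11010000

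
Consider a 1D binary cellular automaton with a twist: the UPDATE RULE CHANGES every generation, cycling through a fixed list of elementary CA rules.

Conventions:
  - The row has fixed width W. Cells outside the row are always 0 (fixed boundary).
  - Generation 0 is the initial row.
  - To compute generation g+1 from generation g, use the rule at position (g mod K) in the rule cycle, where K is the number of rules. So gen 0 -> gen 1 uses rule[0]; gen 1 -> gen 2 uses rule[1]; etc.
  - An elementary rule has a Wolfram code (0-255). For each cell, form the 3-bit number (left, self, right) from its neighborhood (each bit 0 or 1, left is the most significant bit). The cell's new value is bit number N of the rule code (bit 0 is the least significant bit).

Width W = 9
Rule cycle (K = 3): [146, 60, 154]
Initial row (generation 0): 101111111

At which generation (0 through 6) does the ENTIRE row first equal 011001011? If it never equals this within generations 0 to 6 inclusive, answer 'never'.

Gen 0: 101111111
Gen 1 (rule 146): 000111110
Gen 2 (rule 60): 000100001
Gen 3 (rule 154): 001010010
Gen 4 (rule 146): 010001101
Gen 5 (rule 60): 011001011
Gen 6 (rule 154): 110110010

Answer: 5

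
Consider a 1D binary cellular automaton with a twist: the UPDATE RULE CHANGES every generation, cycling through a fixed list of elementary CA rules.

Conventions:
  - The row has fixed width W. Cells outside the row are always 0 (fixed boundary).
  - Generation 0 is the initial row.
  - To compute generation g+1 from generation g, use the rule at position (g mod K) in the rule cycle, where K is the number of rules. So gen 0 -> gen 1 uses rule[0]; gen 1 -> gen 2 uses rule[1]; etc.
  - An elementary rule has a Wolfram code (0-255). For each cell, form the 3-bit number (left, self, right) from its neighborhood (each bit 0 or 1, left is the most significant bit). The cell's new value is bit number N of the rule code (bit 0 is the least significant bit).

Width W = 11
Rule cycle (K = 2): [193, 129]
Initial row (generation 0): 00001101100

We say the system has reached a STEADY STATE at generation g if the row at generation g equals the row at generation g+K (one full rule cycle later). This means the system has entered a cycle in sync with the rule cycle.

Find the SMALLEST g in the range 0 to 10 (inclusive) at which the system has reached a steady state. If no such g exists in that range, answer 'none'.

Gen 0: 00001101100
Gen 1 (rule 193): 11100100101
Gen 2 (rule 129): 01000000000
Gen 3 (rule 193): 00011111111
Gen 4 (rule 129): 11001111110
Gen 5 (rule 193): 01000111110
Gen 6 (rule 129): 00010011100
Gen 7 (rule 193): 11000001101
Gen 8 (rule 129): 00011100000
Gen 9 (rule 193): 11001101111
Gen 10 (rule 129): 00000000110
Gen 11 (rule 193): 11111110010
Gen 12 (rule 129): 01111100000

Answer: none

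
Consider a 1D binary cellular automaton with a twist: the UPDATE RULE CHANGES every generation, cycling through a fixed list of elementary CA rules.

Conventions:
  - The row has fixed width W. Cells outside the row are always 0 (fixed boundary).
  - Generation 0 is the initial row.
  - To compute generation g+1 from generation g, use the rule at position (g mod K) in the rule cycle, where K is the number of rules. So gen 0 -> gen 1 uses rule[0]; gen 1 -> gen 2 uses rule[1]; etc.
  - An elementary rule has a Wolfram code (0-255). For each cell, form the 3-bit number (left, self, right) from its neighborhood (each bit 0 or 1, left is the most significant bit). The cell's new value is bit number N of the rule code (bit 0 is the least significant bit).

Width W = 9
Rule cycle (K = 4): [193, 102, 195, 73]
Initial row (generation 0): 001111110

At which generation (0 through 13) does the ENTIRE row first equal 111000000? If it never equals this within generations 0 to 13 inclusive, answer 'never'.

Answer: 12

Derivation:
Gen 0: 001111110
Gen 1 (rule 193): 100111110
Gen 2 (rule 102): 101000010
Gen 3 (rule 195): 000011100
Gen 4 (rule 73): 111010101
Gen 5 (rule 193): 011000000
Gen 6 (rule 102): 101000000
Gen 7 (rule 195): 000011111
Gen 8 (rule 73): 111010001
Gen 9 (rule 193): 011000100
Gen 10 (rule 102): 101001100
Gen 11 (rule 195): 000010101
Gen 12 (rule 73): 111000000
Gen 13 (rule 193): 011011111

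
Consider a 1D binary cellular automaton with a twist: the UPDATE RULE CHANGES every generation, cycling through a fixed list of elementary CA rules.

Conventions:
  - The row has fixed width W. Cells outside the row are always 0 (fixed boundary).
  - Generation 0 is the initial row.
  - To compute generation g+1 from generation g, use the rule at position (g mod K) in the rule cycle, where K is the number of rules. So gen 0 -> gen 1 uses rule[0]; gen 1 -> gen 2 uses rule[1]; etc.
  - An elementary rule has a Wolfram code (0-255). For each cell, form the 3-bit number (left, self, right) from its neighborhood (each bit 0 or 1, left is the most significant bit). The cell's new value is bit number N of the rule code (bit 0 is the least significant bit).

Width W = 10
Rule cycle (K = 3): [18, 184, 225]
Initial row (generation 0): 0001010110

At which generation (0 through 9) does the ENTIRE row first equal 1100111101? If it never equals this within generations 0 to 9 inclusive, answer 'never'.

Gen 0: 0001010110
Gen 1 (rule 18): 0010000001
Gen 2 (rule 184): 0001000000
Gen 3 (rule 225): 1100011111
Gen 4 (rule 18): 0010100000
Gen 5 (rule 184): 0001010000
Gen 6 (rule 225): 1100100111
Gen 7 (rule 18): 0011011000
Gen 8 (rule 184): 0010110100
Gen 9 (rule 225): 1001011001

Answer: never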